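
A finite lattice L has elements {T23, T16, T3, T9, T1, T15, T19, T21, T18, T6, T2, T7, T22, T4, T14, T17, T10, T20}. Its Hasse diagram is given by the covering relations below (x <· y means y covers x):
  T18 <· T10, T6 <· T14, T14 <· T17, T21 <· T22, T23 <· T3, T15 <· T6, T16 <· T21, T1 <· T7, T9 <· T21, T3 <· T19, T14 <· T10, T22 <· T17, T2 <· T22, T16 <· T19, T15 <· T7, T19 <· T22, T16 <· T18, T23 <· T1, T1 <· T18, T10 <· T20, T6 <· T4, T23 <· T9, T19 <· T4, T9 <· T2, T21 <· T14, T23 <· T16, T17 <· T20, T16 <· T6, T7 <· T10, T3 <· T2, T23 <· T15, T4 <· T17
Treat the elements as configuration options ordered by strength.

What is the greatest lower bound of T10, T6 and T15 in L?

Common lower bounds of {T10, T6, T15}: T15, T23.
The greatest among these is T15.

T15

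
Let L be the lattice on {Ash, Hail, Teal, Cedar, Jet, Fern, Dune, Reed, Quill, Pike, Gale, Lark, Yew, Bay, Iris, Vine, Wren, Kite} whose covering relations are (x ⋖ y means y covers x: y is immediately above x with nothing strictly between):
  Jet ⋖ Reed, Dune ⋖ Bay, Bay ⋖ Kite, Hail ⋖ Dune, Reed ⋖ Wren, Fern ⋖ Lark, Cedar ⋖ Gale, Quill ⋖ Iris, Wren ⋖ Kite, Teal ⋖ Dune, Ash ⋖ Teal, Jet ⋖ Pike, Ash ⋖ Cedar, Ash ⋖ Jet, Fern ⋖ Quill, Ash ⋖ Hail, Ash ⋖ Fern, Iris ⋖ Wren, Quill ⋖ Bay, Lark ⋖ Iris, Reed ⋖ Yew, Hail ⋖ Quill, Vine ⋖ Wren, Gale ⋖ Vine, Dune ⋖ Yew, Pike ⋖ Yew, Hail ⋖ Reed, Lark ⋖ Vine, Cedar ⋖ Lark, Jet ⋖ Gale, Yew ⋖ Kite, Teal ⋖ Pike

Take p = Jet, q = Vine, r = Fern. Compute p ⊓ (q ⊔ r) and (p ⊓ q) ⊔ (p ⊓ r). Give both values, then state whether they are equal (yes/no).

q ⊔ r = Vine, so p ⊓ (q ⊔ r) = Jet ⊓ Vine = Jet.
p ⊓ q = Jet and p ⊓ r = Ash, so (p ⊓ q) ⊔ (p ⊓ r) = Jet ⊔ Ash = Jet.
Equal: yes.

Jet; Jet; yes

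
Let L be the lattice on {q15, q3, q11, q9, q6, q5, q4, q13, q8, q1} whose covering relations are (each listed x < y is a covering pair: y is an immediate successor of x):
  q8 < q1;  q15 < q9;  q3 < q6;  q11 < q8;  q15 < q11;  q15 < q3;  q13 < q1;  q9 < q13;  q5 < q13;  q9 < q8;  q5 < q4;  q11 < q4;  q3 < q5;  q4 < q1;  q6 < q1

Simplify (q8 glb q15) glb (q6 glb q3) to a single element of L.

q8 ∧ q15 = q15
q6 ∧ q3 = q3
q15 ∧ q3 = q15

q15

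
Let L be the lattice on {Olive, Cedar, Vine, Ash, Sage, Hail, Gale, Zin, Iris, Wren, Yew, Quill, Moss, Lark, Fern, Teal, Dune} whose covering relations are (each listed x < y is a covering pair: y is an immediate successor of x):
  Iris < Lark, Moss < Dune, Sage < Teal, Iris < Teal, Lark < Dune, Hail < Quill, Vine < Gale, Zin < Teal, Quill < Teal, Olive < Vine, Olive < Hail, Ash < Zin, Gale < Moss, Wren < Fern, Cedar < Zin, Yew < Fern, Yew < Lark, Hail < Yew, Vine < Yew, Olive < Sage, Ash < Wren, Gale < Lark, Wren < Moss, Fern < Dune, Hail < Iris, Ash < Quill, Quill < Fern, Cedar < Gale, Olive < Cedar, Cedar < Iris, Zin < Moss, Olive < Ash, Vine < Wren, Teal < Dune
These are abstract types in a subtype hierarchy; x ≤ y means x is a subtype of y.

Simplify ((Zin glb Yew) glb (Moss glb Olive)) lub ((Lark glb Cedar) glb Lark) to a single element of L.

Zin ∧ Yew = Olive
Moss ∧ Olive = Olive
Olive ∧ Olive = Olive
Lark ∧ Cedar = Cedar
Cedar ∧ Lark = Cedar
Olive ∨ Cedar = Cedar

Cedar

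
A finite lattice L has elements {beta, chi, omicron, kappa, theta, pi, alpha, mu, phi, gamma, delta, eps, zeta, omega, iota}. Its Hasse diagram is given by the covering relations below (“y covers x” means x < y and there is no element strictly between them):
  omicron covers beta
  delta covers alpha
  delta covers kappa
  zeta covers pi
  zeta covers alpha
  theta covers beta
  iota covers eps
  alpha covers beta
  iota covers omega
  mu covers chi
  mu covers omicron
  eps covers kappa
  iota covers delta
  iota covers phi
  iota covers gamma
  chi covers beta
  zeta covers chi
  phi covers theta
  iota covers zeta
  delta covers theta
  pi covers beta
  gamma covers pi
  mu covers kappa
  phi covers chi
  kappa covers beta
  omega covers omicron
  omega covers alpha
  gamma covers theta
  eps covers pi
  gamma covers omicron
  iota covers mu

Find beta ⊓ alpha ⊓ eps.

beta

Common lower bounds of {beta, alpha, eps}: beta.
The greatest among these is beta.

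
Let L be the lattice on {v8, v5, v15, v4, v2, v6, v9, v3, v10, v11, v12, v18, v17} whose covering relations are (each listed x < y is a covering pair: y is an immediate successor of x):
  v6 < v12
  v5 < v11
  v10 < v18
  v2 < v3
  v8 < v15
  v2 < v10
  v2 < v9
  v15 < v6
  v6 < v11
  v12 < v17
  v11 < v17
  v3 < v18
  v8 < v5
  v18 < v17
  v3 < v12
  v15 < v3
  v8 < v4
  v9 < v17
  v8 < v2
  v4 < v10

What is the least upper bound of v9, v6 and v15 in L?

Common upper bounds of {v9, v6, v15}: v17.
The least among these is v17.

v17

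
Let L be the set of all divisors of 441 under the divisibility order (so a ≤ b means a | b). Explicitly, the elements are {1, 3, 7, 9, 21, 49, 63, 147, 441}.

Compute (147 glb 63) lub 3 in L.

21

147 ∧ 63 = 21
21 ∨ 3 = 21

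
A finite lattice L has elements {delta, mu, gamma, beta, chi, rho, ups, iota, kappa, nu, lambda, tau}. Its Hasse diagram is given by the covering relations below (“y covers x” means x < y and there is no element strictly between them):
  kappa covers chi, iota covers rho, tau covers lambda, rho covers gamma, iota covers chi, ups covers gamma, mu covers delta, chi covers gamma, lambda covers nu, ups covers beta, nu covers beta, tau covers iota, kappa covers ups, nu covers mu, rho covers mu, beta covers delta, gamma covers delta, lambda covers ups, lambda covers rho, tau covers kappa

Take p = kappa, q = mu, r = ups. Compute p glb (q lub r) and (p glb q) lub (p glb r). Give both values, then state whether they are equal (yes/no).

ups; ups; yes

q lub r = lambda, so p glb (q lub r) = kappa glb lambda = ups.
p glb q = delta and p glb r = ups, so (p glb q) lub (p glb r) = delta lub ups = ups.
Equal: yes.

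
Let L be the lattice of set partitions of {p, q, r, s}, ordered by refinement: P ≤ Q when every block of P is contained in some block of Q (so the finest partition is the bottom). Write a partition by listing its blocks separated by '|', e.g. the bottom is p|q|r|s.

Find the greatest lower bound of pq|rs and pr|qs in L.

Common lower bounds of {pq|rs, pr|qs}: p|q|r|s.
The greatest among these is p|q|r|s.

p|q|r|s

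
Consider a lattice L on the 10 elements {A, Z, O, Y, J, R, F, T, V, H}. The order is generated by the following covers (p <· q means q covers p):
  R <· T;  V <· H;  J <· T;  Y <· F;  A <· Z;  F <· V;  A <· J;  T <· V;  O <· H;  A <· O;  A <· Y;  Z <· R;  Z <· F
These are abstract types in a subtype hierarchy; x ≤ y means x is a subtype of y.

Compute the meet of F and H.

Common lower bounds of {F, H}: A, F, Y, Z.
The greatest among these is F.

F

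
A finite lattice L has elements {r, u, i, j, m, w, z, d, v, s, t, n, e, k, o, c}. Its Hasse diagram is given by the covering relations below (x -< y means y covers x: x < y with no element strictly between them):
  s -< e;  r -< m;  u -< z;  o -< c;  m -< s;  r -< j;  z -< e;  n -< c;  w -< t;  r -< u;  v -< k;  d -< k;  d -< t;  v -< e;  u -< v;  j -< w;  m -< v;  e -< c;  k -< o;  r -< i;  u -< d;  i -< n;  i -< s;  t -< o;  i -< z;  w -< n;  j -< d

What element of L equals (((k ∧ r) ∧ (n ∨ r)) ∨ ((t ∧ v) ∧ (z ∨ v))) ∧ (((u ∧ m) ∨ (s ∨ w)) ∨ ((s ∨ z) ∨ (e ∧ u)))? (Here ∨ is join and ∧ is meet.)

k ∧ r = r
n ∨ r = n
r ∧ n = r
t ∧ v = u
z ∨ v = e
u ∧ e = u
r ∨ u = u
u ∧ m = r
s ∨ w = c
r ∨ c = c
s ∨ z = e
e ∧ u = u
e ∨ u = e
c ∨ e = c
u ∧ c = u

u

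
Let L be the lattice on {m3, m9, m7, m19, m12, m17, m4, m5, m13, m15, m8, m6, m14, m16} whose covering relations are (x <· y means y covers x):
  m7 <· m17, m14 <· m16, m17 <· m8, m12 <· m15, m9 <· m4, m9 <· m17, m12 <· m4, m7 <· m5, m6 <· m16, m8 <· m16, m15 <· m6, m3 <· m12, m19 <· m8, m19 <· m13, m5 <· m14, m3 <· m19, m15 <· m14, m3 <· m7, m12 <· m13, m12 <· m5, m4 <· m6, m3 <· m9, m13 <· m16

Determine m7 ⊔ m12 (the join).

Common upper bounds of {m7, m12}: m14, m16, m5.
The least among these is m5.

m5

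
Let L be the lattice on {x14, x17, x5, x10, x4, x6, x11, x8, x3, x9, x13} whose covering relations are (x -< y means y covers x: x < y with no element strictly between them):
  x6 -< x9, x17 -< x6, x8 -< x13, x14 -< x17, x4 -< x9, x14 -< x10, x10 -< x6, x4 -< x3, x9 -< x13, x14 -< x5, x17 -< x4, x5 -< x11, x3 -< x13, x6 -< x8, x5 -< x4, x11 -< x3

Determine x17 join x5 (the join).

Common upper bounds of {x17, x5}: x13, x3, x4, x9.
The least among these is x4.

x4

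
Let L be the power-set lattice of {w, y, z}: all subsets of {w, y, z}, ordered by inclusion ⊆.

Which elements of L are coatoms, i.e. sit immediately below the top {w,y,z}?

{w,y}, {w,z}, {y,z}

The coatoms are exactly the elements covered by {w,y,z}: {w,y}, {w,z}, {y,z}.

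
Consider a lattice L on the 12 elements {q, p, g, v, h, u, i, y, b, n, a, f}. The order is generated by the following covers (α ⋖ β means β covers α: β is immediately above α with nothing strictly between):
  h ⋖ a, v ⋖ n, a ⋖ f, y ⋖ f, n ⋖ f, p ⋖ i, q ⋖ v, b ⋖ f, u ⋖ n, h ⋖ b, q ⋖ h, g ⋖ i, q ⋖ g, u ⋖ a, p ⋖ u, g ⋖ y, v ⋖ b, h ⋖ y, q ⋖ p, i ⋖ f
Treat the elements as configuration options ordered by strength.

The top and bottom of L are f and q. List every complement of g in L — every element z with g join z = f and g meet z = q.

Need z with g ∨ z = f and g ∧ z = q.
Checking each element gives: a, b, n, u, v.

a, b, n, u, v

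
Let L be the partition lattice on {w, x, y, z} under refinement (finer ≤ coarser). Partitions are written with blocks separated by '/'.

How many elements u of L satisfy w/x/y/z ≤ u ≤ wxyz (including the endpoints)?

15

The interval [w/x/y/z, wxyz] = {w/x/y/z, w/x/yz, w/xy/z, w/xyz, w/xz/y, wx/y/z, wx/yz, wxy/z, wxyz, wxz/y, wy/x/z, wy/xz, wyz/x, wz/x/y, wz/xy}, which has 15 elements.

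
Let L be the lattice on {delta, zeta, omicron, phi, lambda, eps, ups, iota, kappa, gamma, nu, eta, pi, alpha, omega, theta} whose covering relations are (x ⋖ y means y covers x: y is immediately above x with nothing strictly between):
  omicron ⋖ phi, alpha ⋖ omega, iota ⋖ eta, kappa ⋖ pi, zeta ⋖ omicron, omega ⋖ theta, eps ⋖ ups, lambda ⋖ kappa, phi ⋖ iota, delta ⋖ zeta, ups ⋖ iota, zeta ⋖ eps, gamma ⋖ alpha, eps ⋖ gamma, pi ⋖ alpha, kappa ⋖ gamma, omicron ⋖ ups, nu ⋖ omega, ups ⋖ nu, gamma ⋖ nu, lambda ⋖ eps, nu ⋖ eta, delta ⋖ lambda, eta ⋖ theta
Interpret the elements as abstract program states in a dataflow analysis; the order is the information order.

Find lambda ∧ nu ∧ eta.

lambda

Common lower bounds of {lambda, nu, eta}: delta, lambda.
The greatest among these is lambda.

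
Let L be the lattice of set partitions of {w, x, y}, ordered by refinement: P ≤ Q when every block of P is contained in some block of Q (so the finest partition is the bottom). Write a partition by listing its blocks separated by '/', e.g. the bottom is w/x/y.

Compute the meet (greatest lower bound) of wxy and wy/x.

The meet (common refinement) of wxy and wy/x intersects blocks pairwise, giving wy/x.

wy/x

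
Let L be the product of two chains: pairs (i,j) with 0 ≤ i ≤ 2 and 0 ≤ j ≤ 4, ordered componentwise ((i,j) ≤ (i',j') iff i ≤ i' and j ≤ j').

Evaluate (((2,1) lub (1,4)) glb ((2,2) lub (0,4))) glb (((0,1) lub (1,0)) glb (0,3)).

(0,1)

(2,1) ∨ (1,4) = (2,4)
(2,2) ∨ (0,4) = (2,4)
(2,4) ∧ (2,4) = (2,4)
(0,1) ∨ (1,0) = (1,1)
(1,1) ∧ (0,3) = (0,1)
(2,4) ∧ (0,1) = (0,1)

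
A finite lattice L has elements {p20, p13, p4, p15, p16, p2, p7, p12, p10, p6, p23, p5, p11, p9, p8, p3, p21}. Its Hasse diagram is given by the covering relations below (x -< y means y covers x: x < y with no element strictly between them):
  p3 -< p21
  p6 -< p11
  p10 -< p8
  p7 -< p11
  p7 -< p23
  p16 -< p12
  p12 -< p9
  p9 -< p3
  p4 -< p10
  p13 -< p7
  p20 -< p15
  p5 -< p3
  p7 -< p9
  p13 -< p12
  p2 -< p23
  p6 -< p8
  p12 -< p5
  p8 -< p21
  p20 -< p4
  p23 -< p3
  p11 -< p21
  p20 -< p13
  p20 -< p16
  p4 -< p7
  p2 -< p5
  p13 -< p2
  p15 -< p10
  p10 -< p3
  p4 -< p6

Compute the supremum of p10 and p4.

p10

Common upper bounds of {p10, p4}: p10, p21, p3, p8.
The least among these is p10.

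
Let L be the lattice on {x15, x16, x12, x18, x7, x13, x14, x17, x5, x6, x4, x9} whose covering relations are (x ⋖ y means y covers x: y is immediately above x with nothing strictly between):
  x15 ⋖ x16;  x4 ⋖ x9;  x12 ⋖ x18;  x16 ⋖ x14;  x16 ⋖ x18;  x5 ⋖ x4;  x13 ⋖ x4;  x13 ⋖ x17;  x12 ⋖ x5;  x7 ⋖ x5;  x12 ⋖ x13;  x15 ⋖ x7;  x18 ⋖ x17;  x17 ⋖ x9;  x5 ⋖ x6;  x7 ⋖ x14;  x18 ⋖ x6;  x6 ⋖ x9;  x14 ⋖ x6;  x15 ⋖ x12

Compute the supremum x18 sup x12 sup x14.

x6

Common upper bounds of {x18, x12, x14}: x6, x9.
The least among these is x6.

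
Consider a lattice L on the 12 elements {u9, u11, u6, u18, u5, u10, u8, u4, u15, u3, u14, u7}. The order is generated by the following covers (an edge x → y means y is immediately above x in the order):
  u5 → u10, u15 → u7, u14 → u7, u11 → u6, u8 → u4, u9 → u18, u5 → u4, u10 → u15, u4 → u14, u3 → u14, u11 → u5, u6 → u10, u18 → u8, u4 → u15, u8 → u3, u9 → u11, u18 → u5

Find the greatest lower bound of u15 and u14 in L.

u4

Common lower bounds of {u15, u14}: u11, u18, u4, u5, u8, u9.
The greatest among these is u4.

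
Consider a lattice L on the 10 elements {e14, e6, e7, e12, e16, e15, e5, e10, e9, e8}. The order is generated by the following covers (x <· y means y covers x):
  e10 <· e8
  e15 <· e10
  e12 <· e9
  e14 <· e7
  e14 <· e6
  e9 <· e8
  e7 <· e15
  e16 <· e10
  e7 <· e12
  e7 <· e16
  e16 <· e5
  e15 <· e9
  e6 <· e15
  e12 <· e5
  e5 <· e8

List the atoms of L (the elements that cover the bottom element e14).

The atoms are exactly the elements that cover e14: e6, e7.

e6, e7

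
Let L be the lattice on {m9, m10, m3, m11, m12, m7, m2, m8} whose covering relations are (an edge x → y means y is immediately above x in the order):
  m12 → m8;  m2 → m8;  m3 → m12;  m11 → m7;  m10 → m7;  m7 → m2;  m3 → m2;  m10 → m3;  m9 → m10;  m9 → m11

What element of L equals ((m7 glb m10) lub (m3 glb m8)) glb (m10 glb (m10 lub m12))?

m10

m7 ∧ m10 = m10
m3 ∧ m8 = m3
m10 ∨ m3 = m3
m10 ∨ m12 = m12
m10 ∧ m12 = m10
m3 ∧ m10 = m10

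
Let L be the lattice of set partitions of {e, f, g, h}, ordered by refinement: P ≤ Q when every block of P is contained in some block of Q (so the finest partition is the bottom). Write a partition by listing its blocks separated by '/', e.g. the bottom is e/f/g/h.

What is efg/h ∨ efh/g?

efgh

Common upper bounds of {efg/h, efh/g}: efgh.
The least among these is efgh.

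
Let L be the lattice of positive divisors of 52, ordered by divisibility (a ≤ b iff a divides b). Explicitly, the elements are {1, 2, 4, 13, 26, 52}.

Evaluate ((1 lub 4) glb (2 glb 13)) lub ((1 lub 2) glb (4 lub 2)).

1 ∨ 4 = 4
2 ∧ 13 = 1
4 ∧ 1 = 1
1 ∨ 2 = 2
4 ∨ 2 = 4
2 ∧ 4 = 2
1 ∨ 2 = 2

2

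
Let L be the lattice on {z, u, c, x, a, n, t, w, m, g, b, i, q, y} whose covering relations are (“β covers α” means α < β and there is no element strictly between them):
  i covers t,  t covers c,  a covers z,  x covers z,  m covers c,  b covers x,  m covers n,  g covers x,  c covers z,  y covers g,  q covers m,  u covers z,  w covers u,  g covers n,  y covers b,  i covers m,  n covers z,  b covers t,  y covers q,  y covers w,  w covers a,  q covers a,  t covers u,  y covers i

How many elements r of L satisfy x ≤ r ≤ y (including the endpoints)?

The interval [x, y] = {b, g, x, y}, which has 4 elements.

4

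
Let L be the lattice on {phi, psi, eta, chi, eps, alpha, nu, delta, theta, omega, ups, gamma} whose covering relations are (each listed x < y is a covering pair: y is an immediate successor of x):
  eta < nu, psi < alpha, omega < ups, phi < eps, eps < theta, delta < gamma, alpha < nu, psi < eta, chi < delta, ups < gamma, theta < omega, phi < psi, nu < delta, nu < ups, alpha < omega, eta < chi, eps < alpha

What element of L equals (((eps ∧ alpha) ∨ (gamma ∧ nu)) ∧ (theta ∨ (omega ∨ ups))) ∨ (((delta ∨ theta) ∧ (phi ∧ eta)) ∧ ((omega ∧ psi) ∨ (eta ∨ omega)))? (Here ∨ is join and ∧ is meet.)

eps ∧ alpha = eps
gamma ∧ nu = nu
eps ∨ nu = nu
omega ∨ ups = ups
theta ∨ ups = ups
nu ∧ ups = nu
delta ∨ theta = gamma
phi ∧ eta = phi
gamma ∧ phi = phi
omega ∧ psi = psi
eta ∨ omega = ups
psi ∨ ups = ups
phi ∧ ups = phi
nu ∨ phi = nu

nu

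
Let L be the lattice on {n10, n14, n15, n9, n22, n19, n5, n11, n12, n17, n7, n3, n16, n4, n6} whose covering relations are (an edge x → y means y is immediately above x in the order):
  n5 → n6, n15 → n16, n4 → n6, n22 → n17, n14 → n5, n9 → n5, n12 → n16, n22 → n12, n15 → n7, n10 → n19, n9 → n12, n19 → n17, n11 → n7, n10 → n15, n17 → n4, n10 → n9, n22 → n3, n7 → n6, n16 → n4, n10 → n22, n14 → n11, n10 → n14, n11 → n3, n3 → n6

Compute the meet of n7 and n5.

n14

Common lower bounds of {n7, n5}: n10, n14.
The greatest among these is n14.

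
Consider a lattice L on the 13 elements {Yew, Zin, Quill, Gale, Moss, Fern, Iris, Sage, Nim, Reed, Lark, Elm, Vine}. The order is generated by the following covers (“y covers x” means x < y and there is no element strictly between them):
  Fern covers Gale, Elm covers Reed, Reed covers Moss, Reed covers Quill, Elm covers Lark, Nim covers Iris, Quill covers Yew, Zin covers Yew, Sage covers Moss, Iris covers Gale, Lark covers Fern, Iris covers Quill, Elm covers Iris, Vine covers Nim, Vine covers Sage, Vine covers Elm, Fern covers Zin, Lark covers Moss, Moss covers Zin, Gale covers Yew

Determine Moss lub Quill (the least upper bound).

Common upper bounds of {Moss, Quill}: Elm, Reed, Vine.
The least among these is Reed.

Reed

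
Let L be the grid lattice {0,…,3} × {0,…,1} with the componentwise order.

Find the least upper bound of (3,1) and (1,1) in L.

(3,1)

In a product of chains, the join is componentwise max, giving (3,1).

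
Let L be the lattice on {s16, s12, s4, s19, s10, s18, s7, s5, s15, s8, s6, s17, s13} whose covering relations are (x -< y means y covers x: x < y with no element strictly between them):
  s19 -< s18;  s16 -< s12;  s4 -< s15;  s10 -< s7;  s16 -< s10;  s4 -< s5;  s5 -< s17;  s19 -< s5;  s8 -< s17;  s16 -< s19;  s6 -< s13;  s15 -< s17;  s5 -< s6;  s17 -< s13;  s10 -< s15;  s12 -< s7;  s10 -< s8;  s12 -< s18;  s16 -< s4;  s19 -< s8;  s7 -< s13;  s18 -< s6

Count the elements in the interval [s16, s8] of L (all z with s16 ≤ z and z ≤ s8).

4

The interval [s16, s8] = {s10, s16, s19, s8}, which has 4 elements.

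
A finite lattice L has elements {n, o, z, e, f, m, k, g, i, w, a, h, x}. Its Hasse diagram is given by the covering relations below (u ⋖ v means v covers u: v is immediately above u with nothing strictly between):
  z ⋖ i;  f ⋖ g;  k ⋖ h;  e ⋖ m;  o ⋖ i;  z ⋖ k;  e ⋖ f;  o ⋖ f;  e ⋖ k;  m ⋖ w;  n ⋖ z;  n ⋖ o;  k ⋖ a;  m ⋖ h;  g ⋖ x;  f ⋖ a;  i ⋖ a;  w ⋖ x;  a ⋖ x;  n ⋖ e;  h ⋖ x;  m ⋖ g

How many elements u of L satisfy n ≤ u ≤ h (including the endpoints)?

The interval [n, h] = {e, h, k, m, n, z}, which has 6 elements.

6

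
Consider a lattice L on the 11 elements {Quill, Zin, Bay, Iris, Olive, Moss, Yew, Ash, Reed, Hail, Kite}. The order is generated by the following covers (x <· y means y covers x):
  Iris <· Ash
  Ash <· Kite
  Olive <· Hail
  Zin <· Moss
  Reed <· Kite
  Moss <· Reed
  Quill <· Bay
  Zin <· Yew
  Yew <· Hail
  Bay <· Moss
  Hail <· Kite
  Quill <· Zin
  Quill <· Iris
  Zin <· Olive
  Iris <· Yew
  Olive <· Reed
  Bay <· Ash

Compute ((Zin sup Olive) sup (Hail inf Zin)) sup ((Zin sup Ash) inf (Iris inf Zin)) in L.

Zin ∨ Olive = Olive
Hail ∧ Zin = Zin
Olive ∨ Zin = Olive
Zin ∨ Ash = Kite
Iris ∧ Zin = Quill
Kite ∧ Quill = Quill
Olive ∨ Quill = Olive

Olive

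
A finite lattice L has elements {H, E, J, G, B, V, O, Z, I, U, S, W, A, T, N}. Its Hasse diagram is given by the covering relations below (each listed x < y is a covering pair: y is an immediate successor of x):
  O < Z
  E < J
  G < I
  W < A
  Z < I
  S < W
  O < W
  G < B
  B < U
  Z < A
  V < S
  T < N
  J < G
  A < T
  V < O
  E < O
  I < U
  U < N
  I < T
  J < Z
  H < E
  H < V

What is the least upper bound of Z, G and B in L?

U

Common upper bounds of {Z, G, B}: N, U.
The least among these is U.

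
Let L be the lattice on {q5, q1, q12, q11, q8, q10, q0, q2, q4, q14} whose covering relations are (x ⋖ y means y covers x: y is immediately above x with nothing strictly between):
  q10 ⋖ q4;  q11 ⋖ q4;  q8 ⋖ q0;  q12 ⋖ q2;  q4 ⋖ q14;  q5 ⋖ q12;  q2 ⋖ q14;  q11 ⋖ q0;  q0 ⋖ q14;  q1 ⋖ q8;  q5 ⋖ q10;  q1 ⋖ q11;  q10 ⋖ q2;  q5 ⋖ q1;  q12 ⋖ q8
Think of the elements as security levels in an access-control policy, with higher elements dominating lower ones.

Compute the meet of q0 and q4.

q11

Common lower bounds of {q0, q4}: q1, q11, q5.
The greatest among these is q11.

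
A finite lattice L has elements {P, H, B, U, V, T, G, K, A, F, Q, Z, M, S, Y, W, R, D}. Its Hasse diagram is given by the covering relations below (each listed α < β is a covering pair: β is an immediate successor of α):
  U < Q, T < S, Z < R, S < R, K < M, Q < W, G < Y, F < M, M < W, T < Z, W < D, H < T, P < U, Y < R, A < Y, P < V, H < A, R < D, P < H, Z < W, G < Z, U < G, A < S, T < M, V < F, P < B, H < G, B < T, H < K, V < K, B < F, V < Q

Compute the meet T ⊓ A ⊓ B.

Common lower bounds of {T, A, B}: P.
The greatest among these is P.

P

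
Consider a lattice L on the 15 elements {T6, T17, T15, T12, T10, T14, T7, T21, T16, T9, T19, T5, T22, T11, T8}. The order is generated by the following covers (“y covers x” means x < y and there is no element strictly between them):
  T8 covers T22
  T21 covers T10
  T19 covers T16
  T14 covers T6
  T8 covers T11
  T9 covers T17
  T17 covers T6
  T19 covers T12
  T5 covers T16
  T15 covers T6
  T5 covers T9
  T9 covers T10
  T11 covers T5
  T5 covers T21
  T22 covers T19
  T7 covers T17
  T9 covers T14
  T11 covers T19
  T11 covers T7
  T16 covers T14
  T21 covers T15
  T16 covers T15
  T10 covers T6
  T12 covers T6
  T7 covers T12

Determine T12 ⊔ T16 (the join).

T19

Common upper bounds of {T12, T16}: T11, T19, T22, T8.
The least among these is T19.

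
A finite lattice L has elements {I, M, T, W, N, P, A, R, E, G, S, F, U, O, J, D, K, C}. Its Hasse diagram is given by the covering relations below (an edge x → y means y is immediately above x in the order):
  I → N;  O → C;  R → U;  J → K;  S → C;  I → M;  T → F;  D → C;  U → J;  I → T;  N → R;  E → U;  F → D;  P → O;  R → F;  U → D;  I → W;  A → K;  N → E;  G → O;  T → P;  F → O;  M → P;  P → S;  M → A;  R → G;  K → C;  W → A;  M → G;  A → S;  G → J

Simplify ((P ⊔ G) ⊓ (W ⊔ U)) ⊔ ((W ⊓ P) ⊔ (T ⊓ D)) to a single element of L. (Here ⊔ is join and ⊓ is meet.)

O

P ∨ G = O
W ∨ U = K
O ∧ K = G
W ∧ P = I
T ∧ D = T
I ∨ T = T
G ∨ T = O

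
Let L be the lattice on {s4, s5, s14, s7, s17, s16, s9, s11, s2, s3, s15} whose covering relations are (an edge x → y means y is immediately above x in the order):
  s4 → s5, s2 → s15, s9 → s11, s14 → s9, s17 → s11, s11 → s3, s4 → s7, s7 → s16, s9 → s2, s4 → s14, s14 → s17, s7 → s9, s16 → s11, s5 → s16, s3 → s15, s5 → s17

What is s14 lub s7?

Common upper bounds of {s14, s7}: s11, s15, s2, s3, s9.
The least among these is s9.

s9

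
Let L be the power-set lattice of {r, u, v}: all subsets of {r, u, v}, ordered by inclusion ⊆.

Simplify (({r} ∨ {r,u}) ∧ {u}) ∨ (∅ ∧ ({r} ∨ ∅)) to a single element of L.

{u}

{r} ∨ {r,u} = {r,u}
{r,u} ∧ {u} = {u}
{r} ∨ ∅ = {r}
∅ ∧ {r} = ∅
{u} ∨ ∅ = {u}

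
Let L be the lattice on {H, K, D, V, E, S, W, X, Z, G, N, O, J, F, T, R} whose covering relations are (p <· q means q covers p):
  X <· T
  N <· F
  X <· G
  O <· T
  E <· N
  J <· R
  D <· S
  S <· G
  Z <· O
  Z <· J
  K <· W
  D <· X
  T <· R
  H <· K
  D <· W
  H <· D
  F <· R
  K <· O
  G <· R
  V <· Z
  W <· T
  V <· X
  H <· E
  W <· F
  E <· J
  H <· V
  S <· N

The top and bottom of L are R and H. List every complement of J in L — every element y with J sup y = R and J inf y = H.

Need y with J ∨ y = R and J ∧ y = H.
Checking each element gives: D, K, S, W.

D, K, S, W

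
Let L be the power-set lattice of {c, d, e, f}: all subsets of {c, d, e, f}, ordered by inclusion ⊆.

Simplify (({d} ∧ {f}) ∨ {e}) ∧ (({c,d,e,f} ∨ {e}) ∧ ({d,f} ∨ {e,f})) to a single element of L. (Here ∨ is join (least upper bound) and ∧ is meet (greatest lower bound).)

{d} ∧ {f} = {}
{} ∨ {e} = {e}
{c,d,e,f} ∨ {e} = {c,d,e,f}
{d,f} ∨ {e,f} = {d,e,f}
{c,d,e,f} ∧ {d,e,f} = {d,e,f}
{e} ∧ {d,e,f} = {e}

{e}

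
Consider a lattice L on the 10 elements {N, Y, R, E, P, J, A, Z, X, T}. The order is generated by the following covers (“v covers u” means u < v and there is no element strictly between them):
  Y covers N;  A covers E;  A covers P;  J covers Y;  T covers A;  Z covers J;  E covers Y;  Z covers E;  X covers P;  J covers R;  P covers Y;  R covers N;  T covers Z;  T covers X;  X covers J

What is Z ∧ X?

J

Common lower bounds of {Z, X}: J, N, R, Y.
The greatest among these is J.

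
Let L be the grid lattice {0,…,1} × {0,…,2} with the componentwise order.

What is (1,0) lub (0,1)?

(1,1)

In a product of chains, the join is componentwise max, giving (1,1).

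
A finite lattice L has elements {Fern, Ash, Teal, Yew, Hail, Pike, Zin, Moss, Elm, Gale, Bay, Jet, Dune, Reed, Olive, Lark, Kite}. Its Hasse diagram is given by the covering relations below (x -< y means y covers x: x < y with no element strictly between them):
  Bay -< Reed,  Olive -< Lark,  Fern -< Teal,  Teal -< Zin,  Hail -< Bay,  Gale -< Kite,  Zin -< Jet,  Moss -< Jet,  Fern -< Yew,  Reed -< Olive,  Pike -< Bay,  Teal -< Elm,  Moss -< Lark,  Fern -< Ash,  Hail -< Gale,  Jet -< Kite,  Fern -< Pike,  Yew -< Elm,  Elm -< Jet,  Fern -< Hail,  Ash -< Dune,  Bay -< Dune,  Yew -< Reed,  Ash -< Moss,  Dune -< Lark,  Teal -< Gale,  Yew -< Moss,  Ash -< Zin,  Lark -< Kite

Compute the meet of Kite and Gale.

Gale

Common lower bounds of {Kite, Gale}: Fern, Gale, Hail, Teal.
The greatest among these is Gale.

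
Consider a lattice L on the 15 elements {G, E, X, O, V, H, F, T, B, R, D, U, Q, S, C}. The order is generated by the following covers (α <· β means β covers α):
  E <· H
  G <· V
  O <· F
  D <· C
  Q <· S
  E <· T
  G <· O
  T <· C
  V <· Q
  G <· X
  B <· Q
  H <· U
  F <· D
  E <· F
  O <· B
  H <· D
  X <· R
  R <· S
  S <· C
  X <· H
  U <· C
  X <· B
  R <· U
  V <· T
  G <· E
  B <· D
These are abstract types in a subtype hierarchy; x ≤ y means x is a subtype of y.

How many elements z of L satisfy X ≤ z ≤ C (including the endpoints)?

The interval [X, C] = {B, C, D, H, Q, R, S, U, X}, which has 9 elements.

9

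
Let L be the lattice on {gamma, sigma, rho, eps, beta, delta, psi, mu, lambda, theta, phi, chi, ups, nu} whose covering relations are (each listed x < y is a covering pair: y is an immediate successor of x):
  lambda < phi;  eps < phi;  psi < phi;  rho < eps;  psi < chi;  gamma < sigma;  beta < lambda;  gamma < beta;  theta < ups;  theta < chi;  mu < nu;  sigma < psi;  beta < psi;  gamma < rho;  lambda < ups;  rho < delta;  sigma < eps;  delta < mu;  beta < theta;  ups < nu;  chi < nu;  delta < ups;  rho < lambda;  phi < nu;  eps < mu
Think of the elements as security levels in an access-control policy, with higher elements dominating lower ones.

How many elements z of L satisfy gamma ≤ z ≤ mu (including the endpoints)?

6

The interval [gamma, mu] = {delta, eps, gamma, mu, rho, sigma}, which has 6 elements.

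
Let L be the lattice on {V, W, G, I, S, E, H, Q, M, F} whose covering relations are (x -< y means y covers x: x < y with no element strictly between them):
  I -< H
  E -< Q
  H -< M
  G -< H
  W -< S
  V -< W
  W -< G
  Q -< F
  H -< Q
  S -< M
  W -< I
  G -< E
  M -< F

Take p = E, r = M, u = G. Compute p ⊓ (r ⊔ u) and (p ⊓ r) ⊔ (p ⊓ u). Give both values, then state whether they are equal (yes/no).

r ⊔ u = M, so p ⊓ (r ⊔ u) = E ⊓ M = G.
p ⊓ r = G and p ⊓ u = G, so (p ⊓ r) ⊔ (p ⊓ u) = G ⊔ G = G.
Equal: yes.

G; G; yes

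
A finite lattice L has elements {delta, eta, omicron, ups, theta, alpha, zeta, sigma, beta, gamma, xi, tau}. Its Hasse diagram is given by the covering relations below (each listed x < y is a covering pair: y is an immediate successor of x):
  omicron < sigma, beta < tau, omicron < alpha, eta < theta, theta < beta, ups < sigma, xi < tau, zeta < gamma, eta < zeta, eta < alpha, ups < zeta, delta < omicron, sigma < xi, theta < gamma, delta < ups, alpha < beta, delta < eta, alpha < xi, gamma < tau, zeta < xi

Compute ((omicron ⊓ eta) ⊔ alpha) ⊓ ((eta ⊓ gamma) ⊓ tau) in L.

eta

omicron ∧ eta = delta
delta ∨ alpha = alpha
eta ∧ gamma = eta
eta ∧ tau = eta
alpha ∧ eta = eta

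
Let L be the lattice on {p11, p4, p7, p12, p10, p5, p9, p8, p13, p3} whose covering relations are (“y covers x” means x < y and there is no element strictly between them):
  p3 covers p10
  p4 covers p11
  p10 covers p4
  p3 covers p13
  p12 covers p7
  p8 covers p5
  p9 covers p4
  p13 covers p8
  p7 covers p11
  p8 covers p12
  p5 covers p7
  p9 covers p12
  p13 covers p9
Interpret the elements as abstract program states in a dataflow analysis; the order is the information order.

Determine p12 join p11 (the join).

Common upper bounds of {p12, p11}: p12, p13, p3, p8, p9.
The least among these is p12.

p12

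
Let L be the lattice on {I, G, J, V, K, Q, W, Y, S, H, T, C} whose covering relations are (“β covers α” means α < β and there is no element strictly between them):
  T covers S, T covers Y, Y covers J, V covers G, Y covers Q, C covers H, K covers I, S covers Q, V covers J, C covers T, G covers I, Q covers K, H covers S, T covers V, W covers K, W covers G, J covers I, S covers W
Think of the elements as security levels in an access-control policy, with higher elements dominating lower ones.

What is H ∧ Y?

Q

Common lower bounds of {H, Y}: I, K, Q.
The greatest among these is Q.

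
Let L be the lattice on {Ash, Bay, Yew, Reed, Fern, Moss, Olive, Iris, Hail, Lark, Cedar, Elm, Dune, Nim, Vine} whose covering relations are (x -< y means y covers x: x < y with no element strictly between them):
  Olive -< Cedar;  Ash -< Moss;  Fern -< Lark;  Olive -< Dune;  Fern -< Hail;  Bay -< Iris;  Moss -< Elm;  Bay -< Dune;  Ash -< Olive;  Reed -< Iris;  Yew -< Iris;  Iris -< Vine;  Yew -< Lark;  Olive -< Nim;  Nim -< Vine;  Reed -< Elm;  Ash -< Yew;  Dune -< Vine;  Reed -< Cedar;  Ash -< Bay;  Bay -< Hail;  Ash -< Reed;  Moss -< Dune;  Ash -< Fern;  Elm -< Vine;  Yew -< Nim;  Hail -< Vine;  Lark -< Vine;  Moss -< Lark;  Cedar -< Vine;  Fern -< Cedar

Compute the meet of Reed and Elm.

Reed

Common lower bounds of {Reed, Elm}: Ash, Reed.
The greatest among these is Reed.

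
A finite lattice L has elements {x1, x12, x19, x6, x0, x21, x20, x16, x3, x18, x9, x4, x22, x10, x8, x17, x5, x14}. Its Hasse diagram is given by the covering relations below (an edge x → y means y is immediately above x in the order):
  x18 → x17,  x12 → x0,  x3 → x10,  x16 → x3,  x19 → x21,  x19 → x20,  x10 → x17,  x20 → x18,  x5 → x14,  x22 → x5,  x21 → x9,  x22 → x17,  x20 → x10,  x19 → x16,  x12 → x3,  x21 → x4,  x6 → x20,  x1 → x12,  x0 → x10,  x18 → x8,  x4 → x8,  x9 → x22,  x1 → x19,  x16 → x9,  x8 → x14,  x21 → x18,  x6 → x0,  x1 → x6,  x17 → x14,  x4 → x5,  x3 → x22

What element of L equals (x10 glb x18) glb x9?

x10 ∧ x18 = x20
x20 ∧ x9 = x19

x19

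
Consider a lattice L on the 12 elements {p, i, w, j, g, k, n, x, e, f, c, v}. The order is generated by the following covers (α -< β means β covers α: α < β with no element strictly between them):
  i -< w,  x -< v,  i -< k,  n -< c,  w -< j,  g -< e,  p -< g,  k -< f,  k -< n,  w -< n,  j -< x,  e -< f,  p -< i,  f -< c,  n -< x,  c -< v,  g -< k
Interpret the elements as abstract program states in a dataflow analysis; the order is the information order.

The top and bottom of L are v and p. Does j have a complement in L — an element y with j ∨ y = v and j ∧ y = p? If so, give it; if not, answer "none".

Need y with j ∨ y = v and j ∧ y = p.
Checking each element gives: e.

e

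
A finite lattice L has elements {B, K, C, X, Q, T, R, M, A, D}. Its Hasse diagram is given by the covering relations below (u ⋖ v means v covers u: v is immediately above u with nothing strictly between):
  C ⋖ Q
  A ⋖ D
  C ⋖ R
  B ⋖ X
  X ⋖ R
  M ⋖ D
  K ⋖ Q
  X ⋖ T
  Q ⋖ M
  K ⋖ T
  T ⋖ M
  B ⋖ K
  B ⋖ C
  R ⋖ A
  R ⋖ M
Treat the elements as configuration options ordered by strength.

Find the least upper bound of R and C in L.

Common upper bounds of {R, C}: A, D, M, R.
The least among these is R.

R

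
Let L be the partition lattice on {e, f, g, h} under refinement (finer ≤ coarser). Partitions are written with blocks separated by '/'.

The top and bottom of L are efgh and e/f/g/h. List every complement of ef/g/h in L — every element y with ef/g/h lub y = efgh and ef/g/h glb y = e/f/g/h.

e/fgh, eg/fh, egh/f, eh/fg

Need y with ef/g/h ∨ y = efgh and ef/g/h ∧ y = e/f/g/h.
Checking each element gives: e/fgh, eg/fh, egh/f, eh/fg.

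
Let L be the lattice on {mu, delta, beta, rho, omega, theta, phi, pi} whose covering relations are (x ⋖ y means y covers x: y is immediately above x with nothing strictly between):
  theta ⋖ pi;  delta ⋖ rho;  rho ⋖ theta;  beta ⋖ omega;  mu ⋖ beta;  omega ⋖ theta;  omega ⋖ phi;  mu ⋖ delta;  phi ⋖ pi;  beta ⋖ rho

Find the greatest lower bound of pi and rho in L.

Common lower bounds of {pi, rho}: beta, delta, mu, rho.
The greatest among these is rho.

rho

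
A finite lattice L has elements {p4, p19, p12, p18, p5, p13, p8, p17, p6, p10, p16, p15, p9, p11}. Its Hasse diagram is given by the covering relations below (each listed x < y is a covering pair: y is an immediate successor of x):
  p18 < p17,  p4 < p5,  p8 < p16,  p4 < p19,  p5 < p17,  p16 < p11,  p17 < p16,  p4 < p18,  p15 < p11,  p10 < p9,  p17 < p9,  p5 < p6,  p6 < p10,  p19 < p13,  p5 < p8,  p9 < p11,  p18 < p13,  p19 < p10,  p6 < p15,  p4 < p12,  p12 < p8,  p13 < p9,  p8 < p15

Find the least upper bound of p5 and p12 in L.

Common upper bounds of {p5, p12}: p11, p15, p16, p8.
The least among these is p8.

p8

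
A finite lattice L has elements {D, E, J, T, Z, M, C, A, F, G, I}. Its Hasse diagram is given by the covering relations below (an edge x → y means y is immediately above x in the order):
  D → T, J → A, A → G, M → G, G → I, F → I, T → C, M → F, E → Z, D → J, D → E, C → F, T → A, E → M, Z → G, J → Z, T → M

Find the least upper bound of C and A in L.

Common upper bounds of {C, A}: I.
The least among these is I.

I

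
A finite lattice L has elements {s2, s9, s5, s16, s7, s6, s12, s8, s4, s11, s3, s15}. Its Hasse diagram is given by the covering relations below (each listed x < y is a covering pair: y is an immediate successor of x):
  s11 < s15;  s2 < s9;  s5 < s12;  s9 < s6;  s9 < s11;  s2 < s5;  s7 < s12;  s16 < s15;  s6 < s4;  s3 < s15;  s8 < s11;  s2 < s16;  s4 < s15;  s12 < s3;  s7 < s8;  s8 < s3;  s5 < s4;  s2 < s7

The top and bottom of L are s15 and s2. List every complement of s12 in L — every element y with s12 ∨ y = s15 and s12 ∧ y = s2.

s16, s6, s9

Need y with s12 ∨ y = s15 and s12 ∧ y = s2.
Checking each element gives: s16, s6, s9.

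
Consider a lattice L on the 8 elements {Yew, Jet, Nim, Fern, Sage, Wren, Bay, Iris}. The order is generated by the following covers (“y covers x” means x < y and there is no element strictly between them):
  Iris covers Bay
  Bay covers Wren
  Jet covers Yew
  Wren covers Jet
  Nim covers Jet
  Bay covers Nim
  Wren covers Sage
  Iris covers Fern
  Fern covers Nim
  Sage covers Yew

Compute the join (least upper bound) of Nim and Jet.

Common upper bounds of {Nim, Jet}: Bay, Fern, Iris, Nim.
The least among these is Nim.

Nim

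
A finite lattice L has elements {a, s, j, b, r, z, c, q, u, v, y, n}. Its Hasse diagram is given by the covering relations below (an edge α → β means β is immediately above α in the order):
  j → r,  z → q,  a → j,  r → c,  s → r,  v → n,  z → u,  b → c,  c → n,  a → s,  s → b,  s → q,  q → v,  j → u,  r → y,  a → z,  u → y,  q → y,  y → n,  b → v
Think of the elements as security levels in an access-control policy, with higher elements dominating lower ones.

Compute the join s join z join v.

Common upper bounds of {s, z, v}: n, v.
The least among these is v.

v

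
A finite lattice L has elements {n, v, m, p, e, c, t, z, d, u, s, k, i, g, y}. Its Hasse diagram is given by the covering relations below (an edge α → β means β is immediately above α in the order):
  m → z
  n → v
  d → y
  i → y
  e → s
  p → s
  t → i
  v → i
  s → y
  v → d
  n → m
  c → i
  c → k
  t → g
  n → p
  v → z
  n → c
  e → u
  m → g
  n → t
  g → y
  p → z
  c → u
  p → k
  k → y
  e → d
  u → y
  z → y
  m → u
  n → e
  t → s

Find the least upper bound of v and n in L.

Common upper bounds of {v, n}: d, i, v, y, z.
The least among these is v.

v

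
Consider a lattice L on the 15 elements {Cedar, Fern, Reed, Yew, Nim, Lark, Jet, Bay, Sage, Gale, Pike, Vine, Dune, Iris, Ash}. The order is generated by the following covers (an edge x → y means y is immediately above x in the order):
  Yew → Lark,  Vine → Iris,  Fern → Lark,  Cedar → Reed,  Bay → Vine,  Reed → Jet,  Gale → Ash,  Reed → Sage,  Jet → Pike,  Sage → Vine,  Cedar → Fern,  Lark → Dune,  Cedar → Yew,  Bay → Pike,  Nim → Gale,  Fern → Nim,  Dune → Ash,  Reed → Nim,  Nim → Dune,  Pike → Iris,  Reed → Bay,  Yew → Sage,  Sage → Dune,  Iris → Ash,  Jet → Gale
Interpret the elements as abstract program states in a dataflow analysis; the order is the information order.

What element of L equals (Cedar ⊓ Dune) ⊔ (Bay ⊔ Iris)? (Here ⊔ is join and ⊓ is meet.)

Cedar ∧ Dune = Cedar
Bay ∨ Iris = Iris
Cedar ∨ Iris = Iris

Iris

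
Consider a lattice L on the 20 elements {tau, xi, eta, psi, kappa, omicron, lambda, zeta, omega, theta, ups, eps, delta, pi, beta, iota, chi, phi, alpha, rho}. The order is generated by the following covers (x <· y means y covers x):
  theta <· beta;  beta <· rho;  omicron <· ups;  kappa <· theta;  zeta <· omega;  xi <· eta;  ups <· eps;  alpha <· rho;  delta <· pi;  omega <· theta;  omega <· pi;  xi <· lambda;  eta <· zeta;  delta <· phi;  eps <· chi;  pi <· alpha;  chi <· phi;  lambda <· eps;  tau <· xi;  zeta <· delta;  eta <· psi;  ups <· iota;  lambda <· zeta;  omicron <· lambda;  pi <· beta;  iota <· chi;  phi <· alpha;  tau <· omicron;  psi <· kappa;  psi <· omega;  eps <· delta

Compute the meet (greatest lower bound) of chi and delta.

Common lower bounds of {chi, delta}: eps, lambda, omicron, tau, ups, xi.
The greatest among these is eps.

eps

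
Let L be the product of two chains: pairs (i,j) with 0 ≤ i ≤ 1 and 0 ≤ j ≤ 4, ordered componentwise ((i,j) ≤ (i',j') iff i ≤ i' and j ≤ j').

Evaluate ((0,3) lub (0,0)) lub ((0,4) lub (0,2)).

(0,3) ∨ (0,0) = (0,3)
(0,4) ∨ (0,2) = (0,4)
(0,3) ∨ (0,4) = (0,4)

(0,4)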